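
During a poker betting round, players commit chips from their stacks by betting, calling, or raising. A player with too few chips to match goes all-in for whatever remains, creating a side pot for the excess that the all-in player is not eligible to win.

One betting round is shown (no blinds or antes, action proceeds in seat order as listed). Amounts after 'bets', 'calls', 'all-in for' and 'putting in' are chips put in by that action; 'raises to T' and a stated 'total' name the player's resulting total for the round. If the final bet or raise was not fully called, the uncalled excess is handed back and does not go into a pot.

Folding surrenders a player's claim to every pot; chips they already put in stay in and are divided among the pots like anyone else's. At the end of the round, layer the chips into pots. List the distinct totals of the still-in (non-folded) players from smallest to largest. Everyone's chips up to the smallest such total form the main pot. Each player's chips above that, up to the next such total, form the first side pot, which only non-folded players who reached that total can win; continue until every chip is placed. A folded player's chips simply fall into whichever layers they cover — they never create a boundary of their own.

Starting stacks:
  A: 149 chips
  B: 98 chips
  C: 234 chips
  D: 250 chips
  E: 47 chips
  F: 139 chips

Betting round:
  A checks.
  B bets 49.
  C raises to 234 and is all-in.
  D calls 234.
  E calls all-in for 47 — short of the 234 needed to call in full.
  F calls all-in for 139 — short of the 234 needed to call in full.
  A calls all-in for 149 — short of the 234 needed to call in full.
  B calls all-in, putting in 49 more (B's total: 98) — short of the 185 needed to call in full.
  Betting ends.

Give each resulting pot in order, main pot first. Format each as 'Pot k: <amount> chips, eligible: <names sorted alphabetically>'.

Pot 1: 282 chips, eligible: A, B, C, D, E, F
Pot 2: 255 chips, eligible: A, B, C, D, F
Pot 3: 164 chips, eligible: A, C, D, F
Pot 4: 30 chips, eligible: A, C, D
Pot 5: 170 chips, eligible: C, D

Derivation:
Contributions: A=149, B=98, C=234, D=234, E=47, F=139
Pot levels (distinct totals of non-folded players): 47, 98, 139, 149, 234
Layer 1-47: 47 each from A, B, C, D, E, F = 47*6 = 282 chips; eligible A, B, C, D, E, F
Layer 48-98: 51 each from A, B, C, D, F = 51*5 = 255 chips; eligible A, B, C, D, F
Layer 99-139: 41 each from A, C, D, F = 41*4 = 164 chips; eligible A, C, D, F
Layer 140-149: 10 each from A, C, D = 10*3 = 30 chips; eligible A, C, D
Layer 150-234: 85 each from C, D = 85*2 = 170 chips; eligible C, D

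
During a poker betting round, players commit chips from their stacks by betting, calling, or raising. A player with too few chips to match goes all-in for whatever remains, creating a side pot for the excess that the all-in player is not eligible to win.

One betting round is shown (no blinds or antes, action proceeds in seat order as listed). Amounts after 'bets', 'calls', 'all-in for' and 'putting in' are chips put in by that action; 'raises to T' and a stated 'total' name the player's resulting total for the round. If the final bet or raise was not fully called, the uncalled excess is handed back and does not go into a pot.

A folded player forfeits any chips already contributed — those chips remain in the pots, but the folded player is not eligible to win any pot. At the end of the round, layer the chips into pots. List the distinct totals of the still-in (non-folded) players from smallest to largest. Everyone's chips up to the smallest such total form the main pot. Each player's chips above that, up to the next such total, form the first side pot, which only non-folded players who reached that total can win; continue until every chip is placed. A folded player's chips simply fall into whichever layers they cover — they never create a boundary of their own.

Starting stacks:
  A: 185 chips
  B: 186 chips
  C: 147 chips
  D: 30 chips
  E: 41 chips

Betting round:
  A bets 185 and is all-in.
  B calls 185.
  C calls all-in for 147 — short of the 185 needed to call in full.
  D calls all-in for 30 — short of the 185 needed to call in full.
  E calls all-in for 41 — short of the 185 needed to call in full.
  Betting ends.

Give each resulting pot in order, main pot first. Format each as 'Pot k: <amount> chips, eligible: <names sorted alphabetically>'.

Contributions: A=185, B=185, C=147, D=30, E=41
Pot levels (distinct totals of non-folded players): 30, 41, 147, 185
Layer 1-30: 30 each from A, B, C, D, E = 30*5 = 150 chips; eligible A, B, C, D, E
Layer 31-41: 11 each from A, B, C, E = 11*4 = 44 chips; eligible A, B, C, E
Layer 42-147: 106 each from A, B, C = 106*3 = 318 chips; eligible A, B, C
Layer 148-185: 38 each from A, B = 38*2 = 76 chips; eligible A, B

Pot 1: 150 chips, eligible: A, B, C, D, E
Pot 2: 44 chips, eligible: A, B, C, E
Pot 3: 318 chips, eligible: A, B, C
Pot 4: 76 chips, eligible: A, B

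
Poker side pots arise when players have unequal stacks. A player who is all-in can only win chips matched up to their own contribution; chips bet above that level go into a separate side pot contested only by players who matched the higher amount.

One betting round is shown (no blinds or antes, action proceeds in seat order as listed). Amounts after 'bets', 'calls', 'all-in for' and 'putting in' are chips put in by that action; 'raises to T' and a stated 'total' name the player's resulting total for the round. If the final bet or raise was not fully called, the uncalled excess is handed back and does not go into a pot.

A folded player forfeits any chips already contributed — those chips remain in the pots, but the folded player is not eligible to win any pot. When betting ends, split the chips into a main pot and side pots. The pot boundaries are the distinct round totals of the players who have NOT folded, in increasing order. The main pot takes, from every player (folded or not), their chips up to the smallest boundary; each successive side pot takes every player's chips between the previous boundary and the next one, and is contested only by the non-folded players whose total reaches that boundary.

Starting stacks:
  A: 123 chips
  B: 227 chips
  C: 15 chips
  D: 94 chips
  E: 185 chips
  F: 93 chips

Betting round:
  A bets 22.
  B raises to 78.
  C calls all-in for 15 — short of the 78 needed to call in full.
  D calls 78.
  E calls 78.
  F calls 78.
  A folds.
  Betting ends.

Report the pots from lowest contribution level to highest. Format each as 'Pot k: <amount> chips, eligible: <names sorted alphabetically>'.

Contributions: A=22, B=78, C=15, D=78, E=78, F=78
Folded: A
Pot levels (distinct totals of non-folded players): 15, 78
Layer 1-15: 15 each from A, B, C, D, E, F = 15*6 = 90 chips; eligible B, C, D, E, F
Layer 16-78: A 7 + B 63 + D 63 + E 63 + F 63 = 259 chips; eligible B, D, E, F

Pot 1: 90 chips, eligible: B, C, D, E, F
Pot 2: 259 chips, eligible: B, D, E, F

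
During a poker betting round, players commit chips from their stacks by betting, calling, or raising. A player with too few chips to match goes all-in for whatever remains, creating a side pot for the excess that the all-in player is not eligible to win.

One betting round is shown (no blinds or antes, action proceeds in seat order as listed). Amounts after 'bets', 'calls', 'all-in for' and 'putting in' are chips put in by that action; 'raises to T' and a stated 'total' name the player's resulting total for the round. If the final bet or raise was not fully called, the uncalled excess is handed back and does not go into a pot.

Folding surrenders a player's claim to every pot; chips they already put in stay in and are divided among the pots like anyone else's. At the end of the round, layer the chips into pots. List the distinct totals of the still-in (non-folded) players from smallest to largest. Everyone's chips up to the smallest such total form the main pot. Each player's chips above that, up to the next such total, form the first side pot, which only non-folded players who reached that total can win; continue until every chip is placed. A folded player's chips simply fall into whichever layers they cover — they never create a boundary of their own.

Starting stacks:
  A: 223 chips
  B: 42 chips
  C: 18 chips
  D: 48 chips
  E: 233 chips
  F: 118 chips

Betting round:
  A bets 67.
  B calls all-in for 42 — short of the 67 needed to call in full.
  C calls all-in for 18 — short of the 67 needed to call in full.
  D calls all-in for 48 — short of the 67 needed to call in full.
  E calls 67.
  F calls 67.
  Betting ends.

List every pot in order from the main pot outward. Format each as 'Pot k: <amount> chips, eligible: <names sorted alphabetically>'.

Contributions: A=67, B=42, C=18, D=48, E=67, F=67
Pot levels (distinct totals of non-folded players): 18, 42, 48, 67
Layer 1-18: 18 each from A, B, C, D, E, F = 18*6 = 108 chips; eligible A, B, C, D, E, F
Layer 19-42: 24 each from A, B, D, E, F = 24*5 = 120 chips; eligible A, B, D, E, F
Layer 43-48: 6 each from A, D, E, F = 6*4 = 24 chips; eligible A, D, E, F
Layer 49-67: 19 each from A, E, F = 19*3 = 57 chips; eligible A, E, F

Pot 1: 108 chips, eligible: A, B, C, D, E, F
Pot 2: 120 chips, eligible: A, B, D, E, F
Pot 3: 24 chips, eligible: A, D, E, F
Pot 4: 57 chips, eligible: A, E, F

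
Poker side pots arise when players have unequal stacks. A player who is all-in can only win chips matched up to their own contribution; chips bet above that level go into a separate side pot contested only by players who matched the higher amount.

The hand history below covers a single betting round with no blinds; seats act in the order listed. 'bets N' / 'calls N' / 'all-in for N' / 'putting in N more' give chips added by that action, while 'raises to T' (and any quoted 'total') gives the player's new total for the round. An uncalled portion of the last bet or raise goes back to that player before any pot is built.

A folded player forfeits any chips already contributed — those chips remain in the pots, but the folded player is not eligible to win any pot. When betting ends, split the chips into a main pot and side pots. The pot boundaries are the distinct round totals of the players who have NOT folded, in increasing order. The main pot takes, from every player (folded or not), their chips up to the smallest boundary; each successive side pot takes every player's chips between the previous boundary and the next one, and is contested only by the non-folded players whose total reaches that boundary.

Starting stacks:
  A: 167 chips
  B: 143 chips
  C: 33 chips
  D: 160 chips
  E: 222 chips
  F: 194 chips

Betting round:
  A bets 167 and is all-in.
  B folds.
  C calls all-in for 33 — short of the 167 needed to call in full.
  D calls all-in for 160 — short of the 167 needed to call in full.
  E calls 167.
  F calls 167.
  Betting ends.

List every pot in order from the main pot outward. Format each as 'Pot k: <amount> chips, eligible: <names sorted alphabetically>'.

Pot 1: 165 chips, eligible: A, C, D, E, F
Pot 2: 508 chips, eligible: A, D, E, F
Pot 3: 21 chips, eligible: A, E, F

Derivation:
Contributions: A=167, C=33, D=160, E=167, F=167
Folded: B
Pot levels (distinct totals of non-folded players): 33, 160, 167
Layer 1-33: 33 each from A, C, D, E, F = 33*5 = 165 chips; eligible A, C, D, E, F
Layer 34-160: 127 each from A, D, E, F = 127*4 = 508 chips; eligible A, D, E, F
Layer 161-167: 7 each from A, E, F = 7*3 = 21 chips; eligible A, E, F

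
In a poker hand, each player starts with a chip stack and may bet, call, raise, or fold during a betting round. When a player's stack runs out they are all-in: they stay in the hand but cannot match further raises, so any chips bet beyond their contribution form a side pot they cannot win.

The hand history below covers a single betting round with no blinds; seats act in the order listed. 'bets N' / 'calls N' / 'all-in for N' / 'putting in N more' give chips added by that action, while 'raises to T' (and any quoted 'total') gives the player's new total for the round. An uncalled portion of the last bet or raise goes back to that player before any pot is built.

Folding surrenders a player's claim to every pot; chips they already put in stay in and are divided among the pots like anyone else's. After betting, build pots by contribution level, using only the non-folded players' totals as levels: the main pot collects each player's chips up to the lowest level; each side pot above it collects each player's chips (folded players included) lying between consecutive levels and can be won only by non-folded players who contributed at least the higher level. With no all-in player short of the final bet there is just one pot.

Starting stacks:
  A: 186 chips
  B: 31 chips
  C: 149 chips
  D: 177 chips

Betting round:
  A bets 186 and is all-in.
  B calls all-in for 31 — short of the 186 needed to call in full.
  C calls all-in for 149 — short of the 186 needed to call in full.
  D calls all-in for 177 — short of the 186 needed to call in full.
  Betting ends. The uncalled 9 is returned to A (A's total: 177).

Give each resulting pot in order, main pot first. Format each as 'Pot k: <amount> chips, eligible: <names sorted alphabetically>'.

Contributions (after 9 returned to A): A=177, B=31, C=149, D=177
Pot levels (distinct totals of non-folded players): 31, 149, 177
Layer 1-31: 31 each from A, B, C, D = 31*4 = 124 chips; eligible A, B, C, D
Layer 32-149: 118 each from A, C, D = 118*3 = 354 chips; eligible A, C, D
Layer 150-177: 28 each from A, D = 28*2 = 56 chips; eligible A, D

Pot 1: 124 chips, eligible: A, B, C, D
Pot 2: 354 chips, eligible: A, C, D
Pot 3: 56 chips, eligible: A, D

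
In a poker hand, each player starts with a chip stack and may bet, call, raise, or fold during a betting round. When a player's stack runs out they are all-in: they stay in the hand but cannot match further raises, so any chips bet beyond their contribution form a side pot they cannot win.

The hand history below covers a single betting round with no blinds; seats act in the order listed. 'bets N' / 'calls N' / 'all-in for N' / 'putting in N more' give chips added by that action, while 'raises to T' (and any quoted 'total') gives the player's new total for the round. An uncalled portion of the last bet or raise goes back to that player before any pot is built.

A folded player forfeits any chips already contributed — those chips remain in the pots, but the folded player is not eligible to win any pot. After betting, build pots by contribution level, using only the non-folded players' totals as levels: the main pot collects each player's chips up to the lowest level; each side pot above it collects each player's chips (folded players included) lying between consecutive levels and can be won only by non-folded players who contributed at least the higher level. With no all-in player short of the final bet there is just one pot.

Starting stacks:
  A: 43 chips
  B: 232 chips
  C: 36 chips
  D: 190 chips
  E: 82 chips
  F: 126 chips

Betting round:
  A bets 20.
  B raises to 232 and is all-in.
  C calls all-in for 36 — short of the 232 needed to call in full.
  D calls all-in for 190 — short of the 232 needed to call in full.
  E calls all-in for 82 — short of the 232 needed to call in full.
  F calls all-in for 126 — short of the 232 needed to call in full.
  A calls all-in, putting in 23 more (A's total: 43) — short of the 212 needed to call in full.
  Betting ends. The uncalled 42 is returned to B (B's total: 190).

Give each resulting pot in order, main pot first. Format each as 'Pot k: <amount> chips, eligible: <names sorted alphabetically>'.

Contributions (after 42 returned to B): A=43, B=190, C=36, D=190, E=82, F=126
Pot levels (distinct totals of non-folded players): 36, 43, 82, 126, 190
Layer 1-36: 36 each from A, B, C, D, E, F = 36*6 = 216 chips; eligible A, B, C, D, E, F
Layer 37-43: 7 each from A, B, D, E, F = 7*5 = 35 chips; eligible A, B, D, E, F
Layer 44-82: 39 each from B, D, E, F = 39*4 = 156 chips; eligible B, D, E, F
Layer 83-126: 44 each from B, D, F = 44*3 = 132 chips; eligible B, D, F
Layer 127-190: 64 each from B, D = 64*2 = 128 chips; eligible B, D

Pot 1: 216 chips, eligible: A, B, C, D, E, F
Pot 2: 35 chips, eligible: A, B, D, E, F
Pot 3: 156 chips, eligible: B, D, E, F
Pot 4: 132 chips, eligible: B, D, F
Pot 5: 128 chips, eligible: B, D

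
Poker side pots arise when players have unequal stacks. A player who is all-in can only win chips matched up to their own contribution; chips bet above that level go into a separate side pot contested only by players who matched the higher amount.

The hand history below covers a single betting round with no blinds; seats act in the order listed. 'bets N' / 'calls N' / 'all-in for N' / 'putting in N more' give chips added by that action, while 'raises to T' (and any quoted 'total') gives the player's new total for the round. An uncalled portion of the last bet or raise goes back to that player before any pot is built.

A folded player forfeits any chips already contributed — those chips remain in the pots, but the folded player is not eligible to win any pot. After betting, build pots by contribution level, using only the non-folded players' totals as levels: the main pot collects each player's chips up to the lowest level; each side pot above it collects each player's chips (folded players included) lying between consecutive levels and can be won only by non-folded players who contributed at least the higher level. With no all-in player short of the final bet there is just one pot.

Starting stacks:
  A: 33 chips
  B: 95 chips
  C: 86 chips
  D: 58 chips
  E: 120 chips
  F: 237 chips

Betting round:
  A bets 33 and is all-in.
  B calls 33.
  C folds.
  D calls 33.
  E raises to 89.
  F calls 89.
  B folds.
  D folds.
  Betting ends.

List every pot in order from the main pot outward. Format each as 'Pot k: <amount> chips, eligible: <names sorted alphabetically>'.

Contributions: A=33, B=33, D=33, E=89, F=89
Folded: B, C, D
Pot levels (distinct totals of non-folded players): 33, 89
Layer 1-33: 33 each from A, B, D, E, F = 33*5 = 165 chips; eligible A, E, F
Layer 34-89: 56 each from E, F = 56*2 = 112 chips; eligible E, F

Pot 1: 165 chips, eligible: A, E, F
Pot 2: 112 chips, eligible: E, F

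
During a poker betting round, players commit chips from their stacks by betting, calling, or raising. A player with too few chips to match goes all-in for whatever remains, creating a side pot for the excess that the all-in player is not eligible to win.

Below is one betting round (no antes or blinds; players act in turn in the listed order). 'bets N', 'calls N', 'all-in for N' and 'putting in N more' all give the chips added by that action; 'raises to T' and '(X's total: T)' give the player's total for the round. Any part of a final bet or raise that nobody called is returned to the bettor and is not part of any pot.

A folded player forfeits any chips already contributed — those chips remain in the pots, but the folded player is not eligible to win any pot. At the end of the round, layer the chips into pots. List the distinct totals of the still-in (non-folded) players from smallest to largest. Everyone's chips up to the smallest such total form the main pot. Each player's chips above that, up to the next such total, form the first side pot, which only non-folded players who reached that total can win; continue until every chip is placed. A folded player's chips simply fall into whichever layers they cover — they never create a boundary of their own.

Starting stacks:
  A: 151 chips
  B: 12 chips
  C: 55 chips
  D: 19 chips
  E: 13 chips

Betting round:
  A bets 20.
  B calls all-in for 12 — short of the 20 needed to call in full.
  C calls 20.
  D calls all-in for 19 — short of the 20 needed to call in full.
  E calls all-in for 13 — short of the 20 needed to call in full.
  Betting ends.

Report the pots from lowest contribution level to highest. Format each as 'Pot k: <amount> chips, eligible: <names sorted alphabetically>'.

Pot 1: 60 chips, eligible: A, B, C, D, E
Pot 2: 4 chips, eligible: A, C, D, E
Pot 3: 18 chips, eligible: A, C, D
Pot 4: 2 chips, eligible: A, C

Derivation:
Contributions: A=20, B=12, C=20, D=19, E=13
Pot levels (distinct totals of non-folded players): 12, 13, 19, 20
Layer 1-12: 12 each from A, B, C, D, E = 12*5 = 60 chips; eligible A, B, C, D, E
Layer 13-13: 1 each from A, C, D, E = 1*4 = 4 chips; eligible A, C, D, E
Layer 14-19: 6 each from A, C, D = 6*3 = 18 chips; eligible A, C, D
Layer 20-20: 1 each from A, C = 1*2 = 2 chips; eligible A, C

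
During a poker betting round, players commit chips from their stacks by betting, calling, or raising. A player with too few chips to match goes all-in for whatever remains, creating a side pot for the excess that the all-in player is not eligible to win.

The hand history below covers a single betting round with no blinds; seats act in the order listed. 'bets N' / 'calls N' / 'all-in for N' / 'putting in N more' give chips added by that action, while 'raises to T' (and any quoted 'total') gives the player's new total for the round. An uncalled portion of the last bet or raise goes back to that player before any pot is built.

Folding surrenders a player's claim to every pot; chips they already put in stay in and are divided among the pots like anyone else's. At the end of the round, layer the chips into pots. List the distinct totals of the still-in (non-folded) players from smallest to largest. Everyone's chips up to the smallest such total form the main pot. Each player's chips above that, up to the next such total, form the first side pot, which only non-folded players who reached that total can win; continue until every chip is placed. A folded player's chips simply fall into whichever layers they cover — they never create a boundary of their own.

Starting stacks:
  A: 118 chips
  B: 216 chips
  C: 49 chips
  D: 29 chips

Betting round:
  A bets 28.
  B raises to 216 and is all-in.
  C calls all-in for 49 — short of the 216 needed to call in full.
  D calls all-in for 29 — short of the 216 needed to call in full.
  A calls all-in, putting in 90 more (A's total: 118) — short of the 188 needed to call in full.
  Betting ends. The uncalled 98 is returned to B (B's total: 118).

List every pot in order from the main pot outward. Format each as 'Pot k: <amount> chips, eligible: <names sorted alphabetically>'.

Contributions (after 98 returned to B): A=118, B=118, C=49, D=29
Pot levels (distinct totals of non-folded players): 29, 49, 118
Layer 1-29: 29 each from A, B, C, D = 29*4 = 116 chips; eligible A, B, C, D
Layer 30-49: 20 each from A, B, C = 20*3 = 60 chips; eligible A, B, C
Layer 50-118: 69 each from A, B = 69*2 = 138 chips; eligible A, B

Pot 1: 116 chips, eligible: A, B, C, D
Pot 2: 60 chips, eligible: A, B, C
Pot 3: 138 chips, eligible: A, B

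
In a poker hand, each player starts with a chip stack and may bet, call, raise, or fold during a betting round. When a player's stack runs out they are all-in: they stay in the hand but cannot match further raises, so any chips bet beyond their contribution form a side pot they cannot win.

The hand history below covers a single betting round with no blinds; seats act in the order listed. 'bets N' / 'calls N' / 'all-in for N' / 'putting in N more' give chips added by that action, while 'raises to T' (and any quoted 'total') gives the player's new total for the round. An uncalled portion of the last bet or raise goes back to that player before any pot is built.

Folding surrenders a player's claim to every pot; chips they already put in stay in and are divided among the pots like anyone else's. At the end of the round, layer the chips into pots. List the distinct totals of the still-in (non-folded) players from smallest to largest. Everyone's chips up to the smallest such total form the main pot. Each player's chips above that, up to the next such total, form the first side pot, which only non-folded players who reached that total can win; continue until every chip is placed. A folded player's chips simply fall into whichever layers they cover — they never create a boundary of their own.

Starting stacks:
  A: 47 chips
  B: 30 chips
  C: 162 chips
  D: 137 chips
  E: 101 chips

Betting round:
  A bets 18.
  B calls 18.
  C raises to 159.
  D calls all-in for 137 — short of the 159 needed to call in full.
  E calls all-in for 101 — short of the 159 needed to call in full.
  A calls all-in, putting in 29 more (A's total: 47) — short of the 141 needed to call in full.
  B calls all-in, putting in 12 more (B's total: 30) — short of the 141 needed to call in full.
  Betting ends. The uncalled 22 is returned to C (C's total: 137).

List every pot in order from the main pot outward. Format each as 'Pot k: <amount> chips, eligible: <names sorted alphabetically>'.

Pot 1: 150 chips, eligible: A, B, C, D, E
Pot 2: 68 chips, eligible: A, C, D, E
Pot 3: 162 chips, eligible: C, D, E
Pot 4: 72 chips, eligible: C, D

Derivation:
Contributions (after 22 returned to C): A=47, B=30, C=137, D=137, E=101
Pot levels (distinct totals of non-folded players): 30, 47, 101, 137
Layer 1-30: 30 each from A, B, C, D, E = 30*5 = 150 chips; eligible A, B, C, D, E
Layer 31-47: 17 each from A, C, D, E = 17*4 = 68 chips; eligible A, C, D, E
Layer 48-101: 54 each from C, D, E = 54*3 = 162 chips; eligible C, D, E
Layer 102-137: 36 each from C, D = 36*2 = 72 chips; eligible C, D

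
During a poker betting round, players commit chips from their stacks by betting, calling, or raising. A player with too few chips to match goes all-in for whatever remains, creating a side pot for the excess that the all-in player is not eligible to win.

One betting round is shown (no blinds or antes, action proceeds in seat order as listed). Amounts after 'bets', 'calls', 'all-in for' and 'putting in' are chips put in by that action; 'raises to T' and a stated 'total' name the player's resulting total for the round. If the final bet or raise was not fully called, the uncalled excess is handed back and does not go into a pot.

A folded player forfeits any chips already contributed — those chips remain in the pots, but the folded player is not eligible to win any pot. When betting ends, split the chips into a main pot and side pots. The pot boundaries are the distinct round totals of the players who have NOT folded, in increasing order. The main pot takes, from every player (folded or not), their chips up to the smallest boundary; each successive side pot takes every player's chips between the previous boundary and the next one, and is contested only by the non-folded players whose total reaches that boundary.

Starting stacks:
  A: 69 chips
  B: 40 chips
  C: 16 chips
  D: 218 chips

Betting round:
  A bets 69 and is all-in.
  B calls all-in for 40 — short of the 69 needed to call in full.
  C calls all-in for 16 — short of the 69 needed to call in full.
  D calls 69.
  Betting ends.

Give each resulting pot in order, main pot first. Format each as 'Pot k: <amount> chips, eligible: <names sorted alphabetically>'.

Pot 1: 64 chips, eligible: A, B, C, D
Pot 2: 72 chips, eligible: A, B, D
Pot 3: 58 chips, eligible: A, D

Derivation:
Contributions: A=69, B=40, C=16, D=69
Pot levels (distinct totals of non-folded players): 16, 40, 69
Layer 1-16: 16 each from A, B, C, D = 16*4 = 64 chips; eligible A, B, C, D
Layer 17-40: 24 each from A, B, D = 24*3 = 72 chips; eligible A, B, D
Layer 41-69: 29 each from A, D = 29*2 = 58 chips; eligible A, D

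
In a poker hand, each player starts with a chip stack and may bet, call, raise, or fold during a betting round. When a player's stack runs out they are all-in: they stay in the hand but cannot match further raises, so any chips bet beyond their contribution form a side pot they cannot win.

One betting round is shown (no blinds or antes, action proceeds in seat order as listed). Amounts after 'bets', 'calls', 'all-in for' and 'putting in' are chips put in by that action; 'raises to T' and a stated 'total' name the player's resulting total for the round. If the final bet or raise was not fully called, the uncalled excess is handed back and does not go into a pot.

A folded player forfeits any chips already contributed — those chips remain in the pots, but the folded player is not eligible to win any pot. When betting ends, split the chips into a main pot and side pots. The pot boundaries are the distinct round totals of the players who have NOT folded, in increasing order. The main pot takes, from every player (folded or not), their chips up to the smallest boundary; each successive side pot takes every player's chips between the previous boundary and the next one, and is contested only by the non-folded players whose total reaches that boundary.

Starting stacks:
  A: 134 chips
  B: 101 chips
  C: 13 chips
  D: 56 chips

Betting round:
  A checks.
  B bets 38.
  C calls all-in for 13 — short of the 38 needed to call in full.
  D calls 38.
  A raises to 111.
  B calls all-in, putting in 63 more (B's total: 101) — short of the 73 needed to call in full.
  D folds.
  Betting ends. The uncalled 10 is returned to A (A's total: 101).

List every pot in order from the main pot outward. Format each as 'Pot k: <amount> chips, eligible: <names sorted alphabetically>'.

Pot 1: 52 chips, eligible: A, B, C
Pot 2: 201 chips, eligible: A, B

Derivation:
Contributions (after 10 returned to A): A=101, B=101, C=13, D=38
Folded: D
Pot levels (distinct totals of non-folded players): 13, 101
Layer 1-13: 13 each from A, B, C, D = 13*4 = 52 chips; eligible A, B, C
Layer 14-101: A 88 + B 88 + D 25 = 201 chips; eligible A, B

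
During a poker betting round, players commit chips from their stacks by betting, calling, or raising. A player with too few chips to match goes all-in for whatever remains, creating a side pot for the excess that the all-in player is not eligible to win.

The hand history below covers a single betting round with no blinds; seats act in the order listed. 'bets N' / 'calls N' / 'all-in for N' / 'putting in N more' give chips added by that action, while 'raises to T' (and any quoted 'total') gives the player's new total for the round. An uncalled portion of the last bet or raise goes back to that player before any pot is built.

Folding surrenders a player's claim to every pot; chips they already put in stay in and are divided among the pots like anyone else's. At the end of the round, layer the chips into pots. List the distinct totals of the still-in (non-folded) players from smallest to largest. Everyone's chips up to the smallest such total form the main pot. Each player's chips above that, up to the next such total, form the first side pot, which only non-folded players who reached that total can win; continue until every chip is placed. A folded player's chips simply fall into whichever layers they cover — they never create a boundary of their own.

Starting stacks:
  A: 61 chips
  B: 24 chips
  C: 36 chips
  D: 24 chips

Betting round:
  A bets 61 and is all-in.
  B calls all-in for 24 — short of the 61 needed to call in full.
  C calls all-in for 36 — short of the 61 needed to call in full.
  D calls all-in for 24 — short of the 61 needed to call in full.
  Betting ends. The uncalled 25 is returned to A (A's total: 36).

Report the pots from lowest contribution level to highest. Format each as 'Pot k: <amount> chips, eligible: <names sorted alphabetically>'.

Contributions (after 25 returned to A): A=36, B=24, C=36, D=24
Pot levels (distinct totals of non-folded players): 24, 36
Layer 1-24: 24 each from A, B, C, D = 24*4 = 96 chips; eligible A, B, C, D
Layer 25-36: 12 each from A, C = 12*2 = 24 chips; eligible A, C

Pot 1: 96 chips, eligible: A, B, C, D
Pot 2: 24 chips, eligible: A, C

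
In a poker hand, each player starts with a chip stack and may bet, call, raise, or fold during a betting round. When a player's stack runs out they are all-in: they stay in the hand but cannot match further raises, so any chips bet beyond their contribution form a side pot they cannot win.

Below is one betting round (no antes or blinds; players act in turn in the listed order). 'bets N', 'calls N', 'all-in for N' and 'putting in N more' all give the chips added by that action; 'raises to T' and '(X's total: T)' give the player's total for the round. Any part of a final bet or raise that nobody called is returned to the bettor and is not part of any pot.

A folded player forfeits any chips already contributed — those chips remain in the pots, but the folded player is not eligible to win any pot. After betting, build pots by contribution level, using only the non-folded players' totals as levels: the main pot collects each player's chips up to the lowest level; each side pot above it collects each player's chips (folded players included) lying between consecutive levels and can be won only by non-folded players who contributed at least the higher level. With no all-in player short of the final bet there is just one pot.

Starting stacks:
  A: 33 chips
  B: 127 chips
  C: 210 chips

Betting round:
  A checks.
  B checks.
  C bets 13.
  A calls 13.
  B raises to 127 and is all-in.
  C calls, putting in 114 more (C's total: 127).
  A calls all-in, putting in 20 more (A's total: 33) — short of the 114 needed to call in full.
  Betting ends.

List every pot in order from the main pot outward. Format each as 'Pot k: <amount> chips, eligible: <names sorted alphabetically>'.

Pot 1: 99 chips, eligible: A, B, C
Pot 2: 188 chips, eligible: B, C

Derivation:
Contributions: A=33, B=127, C=127
Pot levels (distinct totals of non-folded players): 33, 127
Layer 1-33: 33 each from A, B, C = 33*3 = 99 chips; eligible A, B, C
Layer 34-127: 94 each from B, C = 94*2 = 188 chips; eligible B, C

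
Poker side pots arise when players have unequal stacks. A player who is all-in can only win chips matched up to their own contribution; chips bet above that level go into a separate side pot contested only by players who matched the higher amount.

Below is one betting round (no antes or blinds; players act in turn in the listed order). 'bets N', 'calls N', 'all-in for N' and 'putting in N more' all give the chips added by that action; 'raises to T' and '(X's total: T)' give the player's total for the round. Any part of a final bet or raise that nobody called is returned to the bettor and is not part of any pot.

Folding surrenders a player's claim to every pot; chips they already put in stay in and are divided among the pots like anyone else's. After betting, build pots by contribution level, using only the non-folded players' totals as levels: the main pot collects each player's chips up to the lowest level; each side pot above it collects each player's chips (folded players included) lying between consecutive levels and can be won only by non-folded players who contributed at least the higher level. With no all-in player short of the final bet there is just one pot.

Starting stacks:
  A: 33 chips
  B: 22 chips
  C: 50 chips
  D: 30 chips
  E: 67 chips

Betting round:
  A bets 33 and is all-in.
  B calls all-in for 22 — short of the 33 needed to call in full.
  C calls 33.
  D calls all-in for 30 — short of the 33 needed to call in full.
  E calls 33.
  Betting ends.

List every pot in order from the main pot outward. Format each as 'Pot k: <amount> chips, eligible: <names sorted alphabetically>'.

Pot 1: 110 chips, eligible: A, B, C, D, E
Pot 2: 32 chips, eligible: A, C, D, E
Pot 3: 9 chips, eligible: A, C, E

Derivation:
Contributions: A=33, B=22, C=33, D=30, E=33
Pot levels (distinct totals of non-folded players): 22, 30, 33
Layer 1-22: 22 each from A, B, C, D, E = 22*5 = 110 chips; eligible A, B, C, D, E
Layer 23-30: 8 each from A, C, D, E = 8*4 = 32 chips; eligible A, C, D, E
Layer 31-33: 3 each from A, C, E = 3*3 = 9 chips; eligible A, C, E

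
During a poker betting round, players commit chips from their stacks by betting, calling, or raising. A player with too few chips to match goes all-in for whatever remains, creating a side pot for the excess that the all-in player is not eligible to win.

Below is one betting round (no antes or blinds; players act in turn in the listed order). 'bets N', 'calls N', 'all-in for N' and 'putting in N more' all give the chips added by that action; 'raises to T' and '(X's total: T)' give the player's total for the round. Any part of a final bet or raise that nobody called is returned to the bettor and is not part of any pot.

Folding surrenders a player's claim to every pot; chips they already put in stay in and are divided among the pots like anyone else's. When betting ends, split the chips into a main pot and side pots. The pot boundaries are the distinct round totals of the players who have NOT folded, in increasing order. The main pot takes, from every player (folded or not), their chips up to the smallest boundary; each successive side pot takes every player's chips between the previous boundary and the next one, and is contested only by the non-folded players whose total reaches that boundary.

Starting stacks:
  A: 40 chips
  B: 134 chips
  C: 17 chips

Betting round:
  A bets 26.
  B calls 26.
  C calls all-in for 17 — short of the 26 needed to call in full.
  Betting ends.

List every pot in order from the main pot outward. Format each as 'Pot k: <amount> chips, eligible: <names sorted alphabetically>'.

Contributions: A=26, B=26, C=17
Pot levels (distinct totals of non-folded players): 17, 26
Layer 1-17: 17 each from A, B, C = 17*3 = 51 chips; eligible A, B, C
Layer 18-26: 9 each from A, B = 9*2 = 18 chips; eligible A, B

Pot 1: 51 chips, eligible: A, B, C
Pot 2: 18 chips, eligible: A, B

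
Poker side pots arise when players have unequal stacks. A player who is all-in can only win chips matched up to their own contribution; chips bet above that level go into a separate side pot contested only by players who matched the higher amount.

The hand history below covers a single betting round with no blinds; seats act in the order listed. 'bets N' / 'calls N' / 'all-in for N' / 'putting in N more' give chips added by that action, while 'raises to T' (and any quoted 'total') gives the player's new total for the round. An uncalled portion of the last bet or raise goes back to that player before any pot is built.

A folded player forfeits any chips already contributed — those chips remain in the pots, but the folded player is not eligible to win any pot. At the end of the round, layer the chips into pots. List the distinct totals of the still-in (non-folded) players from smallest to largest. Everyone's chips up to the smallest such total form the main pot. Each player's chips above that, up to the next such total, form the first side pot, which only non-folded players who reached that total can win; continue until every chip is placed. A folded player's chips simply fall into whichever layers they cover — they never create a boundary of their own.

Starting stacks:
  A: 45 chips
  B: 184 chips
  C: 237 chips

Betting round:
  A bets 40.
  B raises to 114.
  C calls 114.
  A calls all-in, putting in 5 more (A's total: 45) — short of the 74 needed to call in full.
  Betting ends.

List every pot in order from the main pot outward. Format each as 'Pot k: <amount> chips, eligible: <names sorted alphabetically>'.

Contributions: A=45, B=114, C=114
Pot levels (distinct totals of non-folded players): 45, 114
Layer 1-45: 45 each from A, B, C = 45*3 = 135 chips; eligible A, B, C
Layer 46-114: 69 each from B, C = 69*2 = 138 chips; eligible B, C

Pot 1: 135 chips, eligible: A, B, C
Pot 2: 138 chips, eligible: B, C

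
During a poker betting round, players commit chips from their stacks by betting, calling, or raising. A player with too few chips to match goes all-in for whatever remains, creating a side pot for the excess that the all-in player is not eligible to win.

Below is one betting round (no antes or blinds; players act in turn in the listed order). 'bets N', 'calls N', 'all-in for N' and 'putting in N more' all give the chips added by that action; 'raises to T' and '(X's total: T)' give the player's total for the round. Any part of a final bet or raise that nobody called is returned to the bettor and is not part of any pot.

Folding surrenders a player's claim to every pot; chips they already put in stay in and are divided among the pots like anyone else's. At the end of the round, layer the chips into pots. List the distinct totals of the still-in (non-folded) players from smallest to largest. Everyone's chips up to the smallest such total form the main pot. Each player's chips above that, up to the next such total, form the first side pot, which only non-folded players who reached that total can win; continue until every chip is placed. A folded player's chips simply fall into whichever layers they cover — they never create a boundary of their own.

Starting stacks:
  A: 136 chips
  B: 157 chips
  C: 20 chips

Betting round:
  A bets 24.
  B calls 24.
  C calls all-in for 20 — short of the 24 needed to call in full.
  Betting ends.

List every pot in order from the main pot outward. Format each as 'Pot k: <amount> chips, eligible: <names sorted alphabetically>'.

Pot 1: 60 chips, eligible: A, B, C
Pot 2: 8 chips, eligible: A, B

Derivation:
Contributions: A=24, B=24, C=20
Pot levels (distinct totals of non-folded players): 20, 24
Layer 1-20: 20 each from A, B, C = 20*3 = 60 chips; eligible A, B, C
Layer 21-24: 4 each from A, B = 4*2 = 8 chips; eligible A, B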